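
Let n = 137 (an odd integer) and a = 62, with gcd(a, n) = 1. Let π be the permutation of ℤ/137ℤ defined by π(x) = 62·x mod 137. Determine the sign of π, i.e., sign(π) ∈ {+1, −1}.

Trace 94: π^k(94) = [94, 74, 67, 44, 125, 78, 41] for k=0..6.
Cycle type of π: 136 + 1; total 2 cycles.
137 − 2 = 135 transpositions; sign(π) = (−1)^135 = -1.
The Jacobi symbol (62|137) = -1 (Zolotarev) agrees.

-1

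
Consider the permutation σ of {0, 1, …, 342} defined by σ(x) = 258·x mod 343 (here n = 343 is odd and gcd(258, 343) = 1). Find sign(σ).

Orbit of 274 under x↦258x: [274, 34, 197, 62, 218, 335, 337]… (length divides ord_343(258)).
Decompose π into cycles: lengths [98, 98, 98, 14, 14, 14, 2, 2, 2, 1] (10 cycles, including the fixed point 0).
343 − 10 = 333 transpositions; sign(π) = (−1)^333 = -1.
Zolotarev: (258|343) = -1, matching the cycle-count sign.

-1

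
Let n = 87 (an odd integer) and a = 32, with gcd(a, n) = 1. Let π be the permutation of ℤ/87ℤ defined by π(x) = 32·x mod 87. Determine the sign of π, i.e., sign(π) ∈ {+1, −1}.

+1

Trace 77: π^k(77) = [77, 28, 26, 49, 2, 64, 47] for k=0..6.
Decompose π into cycles: lengths [28, 28, 28, 2, 1] (5 cycles, including the fixed point 0).
5 cycles on 87: each ℓ→(−1)^(ℓ−1), product (−1)^82 = +1.
(32|87)_J = +1 (Zolotarev's lemma cross-check).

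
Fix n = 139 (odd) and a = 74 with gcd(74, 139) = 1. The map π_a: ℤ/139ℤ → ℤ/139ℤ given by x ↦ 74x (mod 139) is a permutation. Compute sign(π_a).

Start at x=36: 36 → 23 → 34 → 14 → 63 → 75 → 129 → … (one orbit).
π_74 has 4 disjoint cycles with lengths [46, 46, 46, 1] on {0,…,138}.
n − c = 139 − 4 = 135; sign = (−1)^135 = -1.
Via Zolotarev, sign(π_{74}) = (74|139) = -1.

-1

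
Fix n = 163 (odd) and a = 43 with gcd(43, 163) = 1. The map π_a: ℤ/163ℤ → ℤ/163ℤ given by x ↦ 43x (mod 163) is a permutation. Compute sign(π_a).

Start at x=93: 93 → 87 → 155 → 145 → 41 → 133 → 14 → … (one orbit).
Cycle lengths of π_43 on ℤ/163ℤ: [81, 81, 1]; 3 cycles in total.
3 cycles on 163: each ℓ→(−1)^(ℓ−1), product (−1)^160 = +1.

+1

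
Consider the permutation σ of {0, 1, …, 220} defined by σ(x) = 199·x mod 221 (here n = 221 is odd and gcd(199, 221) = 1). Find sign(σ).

Start at x=185: 185 → 129 → 35 → 114 → 144 → 147 → 81 → … (one orbit).
π_199 has 8 disjoint cycles with lengths [48, 48, 48, 48, 16, 6, 6, 1] on {0,…,220}.
n − c = 221 − 8 = 213; sign = (−1)^213 = -1.

-1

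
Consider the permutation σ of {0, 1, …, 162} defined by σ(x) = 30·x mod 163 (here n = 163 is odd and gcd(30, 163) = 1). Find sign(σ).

-1

Start at x=58: 58 → 110 → 40 → 59 → 140 → 125 → 1 → … (one orbit).
Decompose π into cycles: lengths [18, 18, 18, 18, 18, 18, 18, 18, 18, 1] (10 cycles, including the fixed point 0).
sign(π) = (−1)^{n − #cycles} = (−1)^{163−10} = (−1)^153 = -1.
The Jacobi symbol (30|163) = -1 (Zolotarev) agrees.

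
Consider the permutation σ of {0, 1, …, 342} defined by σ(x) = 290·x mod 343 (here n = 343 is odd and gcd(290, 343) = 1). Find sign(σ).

Orbit of 299 under x↦290x: [299, 274, 227, 317, 6, 25, 47]… (length divides ord_343(290)).
Cycle type of π: 294 + 42 + 6 + 1; total 4 cycles.
4 cycles on 343: each ℓ→(−1)^(ℓ−1), product (−1)^339 = -1.
(290|343)_J = -1 (Zolotarev's lemma cross-check).

-1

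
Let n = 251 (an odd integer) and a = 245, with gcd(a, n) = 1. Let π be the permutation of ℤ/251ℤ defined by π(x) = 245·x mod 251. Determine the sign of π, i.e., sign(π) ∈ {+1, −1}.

Orbit of 84 under x↦245x: [84, 249, 12, 179, 181, 169, 241]… (length divides ord_251(245)).
3 cycles of lengths [125, 125, 1].
3 cycles on 251: each ℓ→(−1)^(ℓ−1), product (−1)^248 = +1.

+1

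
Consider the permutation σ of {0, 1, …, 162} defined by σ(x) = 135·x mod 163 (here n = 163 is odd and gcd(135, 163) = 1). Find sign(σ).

Orbit of 21 under x↦135x: [21, 64, 1, 135, 132, 53, 146]… (length divides ord_163(135)).
Cycle lengths of π_135 on ℤ/163ℤ: [27, 27, 27, 27, 27, 27, 1]; 7 cycles in total.
With 7 cycles on 163 points, sign = (−1)^{163−7} = +1.
(135|163)_J = +1 (Zolotarev's lemma cross-check).

+1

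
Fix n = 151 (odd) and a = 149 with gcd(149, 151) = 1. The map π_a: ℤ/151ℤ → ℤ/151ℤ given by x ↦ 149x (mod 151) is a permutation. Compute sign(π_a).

Start at x=23: 23 → 105 → 92 → 118 → 66 → 19 → 113 → … (one orbit).
Cycle lengths of π_149 on ℤ/151ℤ: [30, 30, 30, 30, 30, 1]; 6 cycles in total.
Σ(ℓ_i−1) = 151−6 = 145; sign = (−1)^145 = -1.

-1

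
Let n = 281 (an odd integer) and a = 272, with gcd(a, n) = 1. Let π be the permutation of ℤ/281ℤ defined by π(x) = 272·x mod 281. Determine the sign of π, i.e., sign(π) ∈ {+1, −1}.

+1

Trace 170: π^k(170) = [170, 156, 1, 272, 81, 114, 98] for k=0..6.
π_272 has 3 disjoint cycles with lengths [140, 140, 1] on {0,…,280}.
Σ(ℓ_i−1) = 281−3 = 278; sign = (−1)^278 = +1.
Check: (272/281) = +1 by Zolotarev.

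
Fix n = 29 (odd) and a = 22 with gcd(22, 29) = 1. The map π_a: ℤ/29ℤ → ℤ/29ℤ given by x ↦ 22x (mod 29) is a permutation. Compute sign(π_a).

Trace 16: π^k(16) = [16, 4, 1, 22, 20, 5, 23] for k=0..6.
Cycle lengths of π_22 on ℤ/29ℤ: [14, 14, 1]; 3 cycles in total.
sign(π) = (−1)^{n − #cycles} = (−1)^{29−3} = (−1)^26 = +1.
Zolotarev: (22|29) = +1, matching the cycle-count sign.

+1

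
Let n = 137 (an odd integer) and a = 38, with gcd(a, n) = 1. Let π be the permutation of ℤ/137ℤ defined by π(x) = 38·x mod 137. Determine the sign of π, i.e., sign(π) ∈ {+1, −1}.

Trace 88: π^k(88) = [88, 56, 73, 34, 59, 50, 119] for k=0..6.
Cycle lengths of π_38 on ℤ/137ℤ: [17, 17, 17, 17, 17, 17, 17, 17, 1]; 9 cycles in total.
With 9 cycles on 137 points, sign = (−1)^{137−9} = +1.
The Jacobi symbol (38|137) = +1 (Zolotarev) agrees.

+1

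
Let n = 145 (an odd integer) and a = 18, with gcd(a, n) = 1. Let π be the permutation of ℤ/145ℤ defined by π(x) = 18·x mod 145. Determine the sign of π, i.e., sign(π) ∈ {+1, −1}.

Orbit of 4 under x↦18x: [4, 72, 136, 128, 129, 2, 36]… (length divides ord_145(18)).
Cycle type of π: 28×5 + 4 + 1; total 7 cycles.
Σ(ℓ_i−1) = 145−7 = 138; sign = (−1)^138 = +1.
The Jacobi symbol (18|145) = +1 (Zolotarev) agrees.

+1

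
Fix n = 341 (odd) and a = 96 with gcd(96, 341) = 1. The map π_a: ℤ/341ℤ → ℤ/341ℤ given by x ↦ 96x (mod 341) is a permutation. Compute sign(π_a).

Trace 79: π^k(79) = [79, 82, 29, 56, 261, 163, 303] for k=0..6.
π_96 has 13 disjoint cycles with lengths [30, 30, 30, 30, 30, 30, 30, 30, 30, 30, 30, 10, 1] on {0,…,340}.
13 cycles on 341: each ℓ→(−1)^(ℓ−1), product (−1)^328 = +1.
(96|341)_J = +1 (Zolotarev's lemma cross-check).

+1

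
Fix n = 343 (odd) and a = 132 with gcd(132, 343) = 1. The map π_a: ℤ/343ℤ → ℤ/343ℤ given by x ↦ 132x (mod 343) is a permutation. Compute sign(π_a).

-1

Trace 153: π^k(153) = [153, 302, 76, 85, 244, 309, 314] for k=0..6.
10 cycles of lengths [98, 98, 98, 14, 14, 14, 2, 2, 2, 1].
n − c = 343 − 10 = 333; sign = (−1)^333 = -1.
Via Zolotarev, sign(π_{132}) = (132|343) = -1.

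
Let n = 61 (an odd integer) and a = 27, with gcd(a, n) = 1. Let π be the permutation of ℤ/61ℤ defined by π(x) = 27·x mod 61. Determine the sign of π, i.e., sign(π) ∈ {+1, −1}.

+1

Trace 1: π^k(1) = [1, 27, 58, 41, 9, 60, 34] for k=0..6.
Cycle lengths of π_27 on ℤ/61ℤ: [10, 10, 10, 10, 10, 10, 1]; 7 cycles in total.
7 cycles on 61: each ℓ→(−1)^(ℓ−1), product (−1)^54 = +1.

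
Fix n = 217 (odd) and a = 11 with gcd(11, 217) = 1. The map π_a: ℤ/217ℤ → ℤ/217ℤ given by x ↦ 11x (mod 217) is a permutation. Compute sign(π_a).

Start at x=102: 102 → 37 → 190 → 137 → 205 → 85 → 67 → … (one orbit).
Decompose π into cycles: lengths [30, 30, 30, 30, 30, 30, 30, 3, 3, 1] (10 cycles, including the fixed point 0).
Σ(ℓ_i−1) = 217−10 = 207; sign = (−1)^207 = -1.
Via Zolotarev, sign(π_{11}) = (11|217) = -1.

-1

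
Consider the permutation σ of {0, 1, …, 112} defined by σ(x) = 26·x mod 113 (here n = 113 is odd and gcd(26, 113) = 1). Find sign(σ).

+1

Start at x=77: 77 → 81 → 72 → 64 → 82 → 98 → 62 → … (one orbit).
Cycle lengths of π_26 on ℤ/113ℤ: [56, 56, 1]; 3 cycles in total.
Σ(ℓ_i−1) = 113−3 = 110; sign = (−1)^110 = +1.
Check: (26/113) = +1 by Zolotarev.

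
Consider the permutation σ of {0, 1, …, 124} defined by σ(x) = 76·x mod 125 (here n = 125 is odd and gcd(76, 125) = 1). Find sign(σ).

Orbit of 26 under x↦76x: [26, 101, 51, 1, 76]… (length divides ord_125(76)).
45 cycles of lengths [5, 5, 5, 5, 5, 5, 5, 5, 5, 5, 5, 5, 5, 5, 5, 5, 5, 5, 5, 5, 1, 1, 1, 1, 1, 1, 1, 1, 1, 1, 1, 1, 1, 1, 1, 1, 1, 1, 1, 1, 1, 1, 1, 1, 1].
Σ(ℓ_i−1) = 125−45 = 80; sign = (−1)^80 = +1.
(76|125)_J = +1 (Zolotarev's lemma cross-check).

+1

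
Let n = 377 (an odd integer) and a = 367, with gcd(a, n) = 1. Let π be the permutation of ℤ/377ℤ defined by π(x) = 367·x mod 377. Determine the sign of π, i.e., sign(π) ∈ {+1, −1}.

-1

Orbit of 222 under x↦367x: [222, 42, 334, 53, 224, 22, 157]… (length divides ord_377(367)).
10 cycles of lengths [84, 84, 84, 84, 28, 3, 3, 3, 3, 1].
Σ(ℓ_i−1) = 377−10 = 367; sign = (−1)^367 = -1.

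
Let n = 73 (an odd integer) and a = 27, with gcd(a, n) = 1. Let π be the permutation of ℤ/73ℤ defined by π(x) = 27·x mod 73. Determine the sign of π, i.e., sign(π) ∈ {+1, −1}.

+1

Start at x=46: 46 → 1 → 27 → 72 → 46 (one orbit).
π_27 has 19 disjoint cycles with lengths [4, 4, 4, 4, 4, 4, 4, 4, 4, 4, 4, 4, 4, 4, 4, 4, 4, 4, 1] on {0,…,72}.
Σ(ℓ_i−1) = 73−19 = 54; sign = (−1)^54 = +1.
The Jacobi symbol (27|73) = +1 (Zolotarev) agrees.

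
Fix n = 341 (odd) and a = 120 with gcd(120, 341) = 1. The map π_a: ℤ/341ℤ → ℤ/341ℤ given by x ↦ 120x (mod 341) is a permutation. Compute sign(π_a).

+1

Trace 263: π^k(263) = [263, 188, 54, 1, 120, 78, 153] for k=0..6.
Cycle type of π: 10×33 + 2×5 + 1; total 39 cycles.
With 39 cycles on 341 points, sign = (−1)^{341−39} = +1.
Check: (120/341) = +1 by Zolotarev.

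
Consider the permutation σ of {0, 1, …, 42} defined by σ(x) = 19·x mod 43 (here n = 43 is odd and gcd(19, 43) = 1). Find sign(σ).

Orbit of 26 under x↦19x: [26, 21, 12, 13, 32, 6, 28]… (length divides ord_43(19)).
Cycle type of π: 42 + 1; total 2 cycles.
43 − 2 = 41 transpositions; sign(π) = (−1)^41 = -1.
Via Zolotarev, sign(π_{19}) = (19|43) = -1.

-1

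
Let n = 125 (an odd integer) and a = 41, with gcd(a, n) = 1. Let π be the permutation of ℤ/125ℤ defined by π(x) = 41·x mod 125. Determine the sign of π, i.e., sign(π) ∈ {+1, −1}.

Orbit of 86 under x↦41x: [86, 26, 66, 81, 71, 36, 101]… (length divides ord_125(41)).
Cycle lengths of π_41 on ℤ/125ℤ: [25, 25, 25, 25, 5, 5, 5, 5, 1, 1, 1, 1, 1]; 13 cycles in total.
13 cycles on 125: each ℓ→(−1)^(ℓ−1), product (−1)^112 = +1.
The Jacobi symbol (41|125) = +1 (Zolotarev) agrees.

+1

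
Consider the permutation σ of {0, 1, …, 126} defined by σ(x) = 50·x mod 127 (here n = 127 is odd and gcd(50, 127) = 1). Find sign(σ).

Trace 107: π^k(107) = [107, 16, 38, 122, 4, 73, 94] for k=0..6.
Cycle type of π: 21×6 + 1; total 7 cycles.
7 cycles on 127: each ℓ→(−1)^(ℓ−1), product (−1)^120 = +1.

+1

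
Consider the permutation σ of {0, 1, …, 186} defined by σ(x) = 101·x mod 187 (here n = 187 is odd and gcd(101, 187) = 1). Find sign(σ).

Orbit of 118 under x↦101x: [118, 137, 186, 86, 84, 69, 50]… (length divides ord_187(101)).
26 cycles of lengths [10, 10, 10, 10, 10, 10, 10, 10, 10, 10, 10, 10, 10, 10, 10, 10, 10, 2, 2, 2, 2, 2, 2, 2, 2, 1].
sign(π) = (−1)^{n − #cycles} = (−1)^{187−26} = (−1)^161 = -1.

-1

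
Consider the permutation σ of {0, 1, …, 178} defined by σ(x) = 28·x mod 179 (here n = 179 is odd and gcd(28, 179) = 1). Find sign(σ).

Start at x=65: 65 → 30 → 124 → 71 → 19 → 174 → 39 → … (one orbit).
π_28 has 2 disjoint cycles with lengths [178, 1] on {0,…,178}.
Σ(ℓ_i−1) = 179−2 = 177; sign = (−1)^177 = -1.

-1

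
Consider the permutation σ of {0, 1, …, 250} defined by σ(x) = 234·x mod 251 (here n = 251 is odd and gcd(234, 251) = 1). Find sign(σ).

Start at x=183: 183 → 152 → 177 → 3 → 200 → 114 → 70 → … (one orbit).
Decompose π into cycles: lengths [250, 1] (2 cycles, including the fixed point 0).
251 − 2 = 249 transpositions; sign(π) = (−1)^249 = -1.
(234|251)_J = -1 (Zolotarev's lemma cross-check).

-1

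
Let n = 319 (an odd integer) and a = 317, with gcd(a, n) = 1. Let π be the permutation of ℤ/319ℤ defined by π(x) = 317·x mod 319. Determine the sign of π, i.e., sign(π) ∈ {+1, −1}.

-1

Orbit of 81 under x↦317x: [81, 157, 5, 309, 20, 279, 80]… (length divides ord_319(317)).
π_317 has 6 disjoint cycles with lengths [140, 140, 28, 5, 5, 1] on {0,…,318}.
sign(π) = (−1)^{n − #cycles} = (−1)^{319−6} = (−1)^313 = -1.
Zolotarev: (317|319) = -1, matching the cycle-count sign.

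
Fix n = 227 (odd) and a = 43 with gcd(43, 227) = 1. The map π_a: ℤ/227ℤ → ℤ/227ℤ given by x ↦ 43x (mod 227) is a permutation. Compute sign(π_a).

+1

Trace 203: π^k(203) = [203, 103, 116, 221, 196, 29, 112] for k=0..6.
The orbit structure of x ↦ 43x mod 227: 3 orbits of sizes [113, 113, 1].
227 − 3 = 224 transpositions; sign(π) = (−1)^224 = +1.
Zolotarev: (43|227) = +1, matching the cycle-count sign.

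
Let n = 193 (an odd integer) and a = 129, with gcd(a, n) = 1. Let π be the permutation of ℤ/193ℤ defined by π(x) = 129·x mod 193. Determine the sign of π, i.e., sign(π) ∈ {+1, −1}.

Orbit of 64 under x↦129x: [64, 150, 50, 81, 27, 9, 3]… (length divides ord_193(129)).
The orbit structure of x ↦ 129x mod 193: 13 orbits of sizes [16, 16, 16, 16, 16, 16, 16, 16, 16, 16, 16, 16, 1].
193 − 13 = 180 transpositions; sign(π) = (−1)^180 = +1.
Check: (129/193) = +1 by Zolotarev.

+1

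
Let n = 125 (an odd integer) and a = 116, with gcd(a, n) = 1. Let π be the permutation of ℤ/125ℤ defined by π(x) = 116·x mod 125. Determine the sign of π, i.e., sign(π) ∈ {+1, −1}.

Orbit of 111 under x↦116x: [111, 1, 116, 81, 21, 61, 76]… (length divides ord_125(116)).
Cycle lengths of π_116 on ℤ/125ℤ: [25, 25, 25, 25, 5, 5, 5, 5, 1, 1, 1, 1, 1]; 13 cycles in total.
n − c = 125 − 13 = 112; sign = (−1)^112 = +1.

+1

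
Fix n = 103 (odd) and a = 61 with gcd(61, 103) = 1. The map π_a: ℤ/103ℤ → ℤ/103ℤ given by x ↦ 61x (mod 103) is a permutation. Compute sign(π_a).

Orbit of 30 under x↦61x: [30, 79, 81, 100, 23, 64, 93]… (length divides ord_103(61)).
The orbit structure of x ↦ 61x mod 103: 7 orbits of sizes [17, 17, 17, 17, 17, 17, 1].
n − c = 103 − 7 = 96; sign = (−1)^96 = +1.
Check: (61/103) = +1 by Zolotarev.

+1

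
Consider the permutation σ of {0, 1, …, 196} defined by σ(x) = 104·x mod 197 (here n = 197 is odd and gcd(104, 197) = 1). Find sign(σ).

+1

Orbit of 164 under x↦104x: [164, 114, 36, 1, 104, 178, 191]… (length divides ord_197(104)).
Decompose π into cycles: lengths [7, 7, 7, 7, 7, 7, 7, 7, 7, 7, 7, 7, 7, 7, 7, 7, 7, 7, 7, 7, 7, 7, 7, 7, 7, 7, 7, 7, 1] (29 cycles, including the fixed point 0).
n − c = 197 − 29 = 168; sign = (−1)^168 = +1.
Zolotarev: (104|197) = +1, matching the cycle-count sign.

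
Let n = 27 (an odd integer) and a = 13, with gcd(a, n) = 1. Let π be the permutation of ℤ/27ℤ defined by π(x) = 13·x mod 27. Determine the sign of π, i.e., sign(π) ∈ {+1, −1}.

+1

Trace 19: π^k(19) = [19, 4, 25, 1, 13, 7, 10] for k=0..6.
Cycle type of π: 9×2 + 3×2 + 1×3; total 7 cycles.
With 7 cycles on 27 points, sign = (−1)^{27−7} = +1.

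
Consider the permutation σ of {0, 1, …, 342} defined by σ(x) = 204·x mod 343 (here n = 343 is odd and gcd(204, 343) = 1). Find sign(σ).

+1

Orbit of 218 under x↦204x: [218, 225, 281, 43, 197, 57, 309]… (length divides ord_343(204)).
Decompose π into cycles: lengths [49, 49, 49, 49, 49, 49, 7, 7, 7, 7, 7, 7, 1, 1, 1, 1, 1, 1, 1] (19 cycles, including the fixed point 0).
sign(π) = (−1)^{n − #cycles} = (−1)^{343−19} = (−1)^324 = +1.
The Jacobi symbol (204|343) = +1 (Zolotarev) agrees.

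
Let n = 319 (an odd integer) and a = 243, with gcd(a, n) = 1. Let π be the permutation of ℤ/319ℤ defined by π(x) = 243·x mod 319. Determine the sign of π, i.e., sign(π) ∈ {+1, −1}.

-1

Trace 188: π^k(188) = [188, 67, 12, 45, 89, 254, 155] for k=0..6.
π_243 has 22 disjoint cycles with lengths [28, 28, 28, 28, 28, 28, 28, 28, 28, 28, 28, 1, 1, 1, 1, 1, 1, 1, 1, 1, 1, 1] on {0,…,318}.
With 22 cycles on 319 points, sign = (−1)^{319−22} = -1.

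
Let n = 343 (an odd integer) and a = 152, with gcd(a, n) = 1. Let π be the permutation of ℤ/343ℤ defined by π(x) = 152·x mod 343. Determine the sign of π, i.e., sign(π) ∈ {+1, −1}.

-1

Orbit of 184 under x↦152x: [184, 185, 337, 117, 291, 328, 121]… (length divides ord_343(152)).
Cycle type of π: 294 + 42 + 6 + 1; total 4 cycles.
sign(π) = (−1)^{n − #cycles} = (−1)^{343−4} = (−1)^339 = -1.
Via Zolotarev, sign(π_{152}) = (152|343) = -1.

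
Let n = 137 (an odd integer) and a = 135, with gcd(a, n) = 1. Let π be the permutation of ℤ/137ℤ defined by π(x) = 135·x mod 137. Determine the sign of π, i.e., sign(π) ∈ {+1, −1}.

Orbit of 15 under x↦135x: [15, 107, 60, 17, 103, 68, 1]… (length divides ord_137(135)).
π_135 has 3 disjoint cycles with lengths [68, 68, 1] on {0,…,136}.
sign(π) = (−1)^{n − #cycles} = (−1)^{137−3} = (−1)^134 = +1.

+1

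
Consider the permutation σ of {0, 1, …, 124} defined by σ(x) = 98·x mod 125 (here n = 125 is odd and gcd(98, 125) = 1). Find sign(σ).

Trace 74: π^k(74) = [74, 2, 71, 83, 9, 7, 61] for k=0..6.
4 cycles of lengths [100, 20, 4, 1].
4 cycles on 125: each ℓ→(−1)^(ℓ−1), product (−1)^121 = -1.
Via Zolotarev, sign(π_{98}) = (98|125) = -1.

-1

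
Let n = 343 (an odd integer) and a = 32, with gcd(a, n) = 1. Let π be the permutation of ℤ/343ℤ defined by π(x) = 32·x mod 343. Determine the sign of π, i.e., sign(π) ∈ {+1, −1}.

+1

Trace 198: π^k(198) = [198, 162, 39, 219, 148, 277, 289] for k=0..6.
The orbit structure of x ↦ 32x mod 343: 7 orbits of sizes [147, 147, 21, 21, 3, 3, 1].
7 cycles on 343: each ℓ→(−1)^(ℓ−1), product (−1)^336 = +1.
The Jacobi symbol (32|343) = +1 (Zolotarev) agrees.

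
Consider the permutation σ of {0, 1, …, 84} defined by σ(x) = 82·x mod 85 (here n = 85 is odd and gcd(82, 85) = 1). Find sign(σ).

Trace 12: π^k(12) = [12, 49, 23, 16, 37, 59, 78] for k=0..6.
7 cycles of lengths [16, 16, 16, 16, 16, 4, 1].
Σ(ℓ_i−1) = 85−7 = 78; sign = (−1)^78 = +1.

+1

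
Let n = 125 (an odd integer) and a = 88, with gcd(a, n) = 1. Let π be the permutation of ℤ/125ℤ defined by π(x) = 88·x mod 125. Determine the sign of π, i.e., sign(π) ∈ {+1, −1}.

Trace 42: π^k(42) = [42, 71, 123, 74, 12, 56, 53] for k=0..6.
4 cycles of lengths [100, 20, 4, 1].
n − c = 125 − 4 = 121; sign = (−1)^121 = -1.
(88|125)_J = -1 (Zolotarev's lemma cross-check).

-1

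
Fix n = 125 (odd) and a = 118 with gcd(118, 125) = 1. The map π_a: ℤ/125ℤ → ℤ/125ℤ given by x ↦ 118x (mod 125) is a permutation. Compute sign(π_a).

-1

Trace 26: π^k(26) = [26, 68, 24, 82, 51, 18, 124] for k=0..6.
Cycle type of π: 20×5 + 4×6 + 1; total 12 cycles.
sign(π) = (−1)^{n − #cycles} = (−1)^{125−12} = (−1)^113 = -1.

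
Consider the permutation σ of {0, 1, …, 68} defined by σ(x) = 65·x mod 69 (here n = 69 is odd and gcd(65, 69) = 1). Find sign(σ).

Start at x=52: 52 → 68 → 4 → 53 → 64 → 20 → 58 → … (one orbit).
Cycle type of π: 22×3 + 2 + 1; total 5 cycles.
5 cycles on 69: each ℓ→(−1)^(ℓ−1), product (−1)^64 = +1.
Via Zolotarev, sign(π_{65}) = (65|69) = +1.

+1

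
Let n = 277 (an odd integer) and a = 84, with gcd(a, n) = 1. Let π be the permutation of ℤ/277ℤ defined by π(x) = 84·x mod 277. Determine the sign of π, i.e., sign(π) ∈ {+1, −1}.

+1

Start at x=84: 84 → 131 → 201 → 264 → 16 → 236 → 157 → … (one orbit).
The orbit structure of x ↦ 84x mod 277: 13 orbits of sizes [23, 23, 23, 23, 23, 23, 23, 23, 23, 23, 23, 23, 1].
Σ(ℓ_i−1) = 277−13 = 264; sign = (−1)^264 = +1.
Check: (84/277) = +1 by Zolotarev.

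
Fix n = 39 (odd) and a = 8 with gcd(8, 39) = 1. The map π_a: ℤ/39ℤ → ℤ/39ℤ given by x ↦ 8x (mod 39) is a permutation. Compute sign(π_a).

Start at x=1: 1 → 8 → 25 → 5 → 1 (one orbit).
The orbit structure of x ↦ 8x mod 39: 11 orbits of sizes [4, 4, 4, 4, 4, 4, 4, 4, 4, 2, 1].
sign(π) = (−1)^{n − #cycles} = (−1)^{39−11} = (−1)^28 = +1.
(8|39)_J = +1 (Zolotarev's lemma cross-check).

+1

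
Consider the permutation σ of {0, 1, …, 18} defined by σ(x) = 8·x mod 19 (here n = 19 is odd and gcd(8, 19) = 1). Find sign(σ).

-1

Start at x=12: 12 → 1 → 8 → 7 → 18 → 11 → 12 (one orbit).
Decompose π into cycles: lengths [6, 6, 6, 1] (4 cycles, including the fixed point 0).
sign(π) = (−1)^{n − #cycles} = (−1)^{19−4} = (−1)^15 = -1.
Check: (8/19) = -1 by Zolotarev.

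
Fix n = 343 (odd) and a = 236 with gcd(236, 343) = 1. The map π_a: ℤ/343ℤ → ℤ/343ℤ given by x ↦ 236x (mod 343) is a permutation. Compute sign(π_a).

Trace 330: π^k(330) = [330, 19, 25, 69, 163, 52, 267] for k=0..6.
Cycle lengths of π_236 on ℤ/343ℤ: [294, 42, 6, 1]; 4 cycles in total.
With 4 cycles on 343 points, sign = (−1)^{343−4} = -1.
(236|343)_J = -1 (Zolotarev's lemma cross-check).

-1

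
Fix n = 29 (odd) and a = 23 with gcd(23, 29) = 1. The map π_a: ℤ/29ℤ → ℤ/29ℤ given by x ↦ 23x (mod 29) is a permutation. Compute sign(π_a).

+1

Start at x=23: 23 → 7 → 16 → 20 → 25 → 24 → 1 → 23 (one orbit).
Decompose π into cycles: lengths [7, 7, 7, 7, 1] (5 cycles, including the fixed point 0).
29 − 5 = 24 transpositions; sign(π) = (−1)^24 = +1.
The Jacobi symbol (23|29) = +1 (Zolotarev) agrees.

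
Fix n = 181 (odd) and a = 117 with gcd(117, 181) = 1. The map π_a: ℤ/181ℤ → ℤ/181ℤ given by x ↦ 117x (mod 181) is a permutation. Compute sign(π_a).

Orbit of 48 under x↦117x: [48, 5, 42, 27, 82, 1, 117]… (length divides ord_181(117)).
Cycle type of π: 15×12 + 1; total 13 cycles.
181 − 13 = 168 transpositions; sign(π) = (−1)^168 = +1.

+1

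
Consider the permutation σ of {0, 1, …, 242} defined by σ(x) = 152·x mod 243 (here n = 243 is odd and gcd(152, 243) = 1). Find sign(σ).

-1

Trace 170: π^k(170) = [170, 82, 71, 100, 134, 199, 116] for k=0..6.
π_152 has 14 disjoint cycles with lengths [54, 54, 54, 18, 18, 18, 6, 6, 6, 2, 2, 2, 2, 1] on {0,…,242}.
sign(π) = (−1)^{n − #cycles} = (−1)^{243−14} = (−1)^229 = -1.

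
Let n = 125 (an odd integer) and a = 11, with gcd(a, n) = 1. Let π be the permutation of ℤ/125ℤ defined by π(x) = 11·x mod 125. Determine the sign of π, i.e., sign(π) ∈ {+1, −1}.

Start at x=86: 86 → 71 → 31 → 91 → 1 → 11 → 121 → … (one orbit).
Cycle lengths of π_11 on ℤ/125ℤ: [25, 25, 25, 25, 5, 5, 5, 5, 1, 1, 1, 1, 1]; 13 cycles in total.
125 − 13 = 112 transpositions; sign(π) = (−1)^112 = +1.

+1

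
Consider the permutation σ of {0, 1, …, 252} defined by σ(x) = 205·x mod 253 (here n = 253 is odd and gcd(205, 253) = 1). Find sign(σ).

Trace 68: π^k(68) = [68, 25, 65, 169, 237, 9, 74] for k=0..6.
The orbit structure of x ↦ 205x mod 253: 5 orbits of sizes [110, 110, 22, 10, 1].
sign(π) = (−1)^{n − #cycles} = (−1)^{253−5} = (−1)^248 = +1.

+1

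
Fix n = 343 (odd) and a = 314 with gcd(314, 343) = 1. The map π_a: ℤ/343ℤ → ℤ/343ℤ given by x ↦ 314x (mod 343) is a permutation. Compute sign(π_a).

-1

Start at x=190: 190 → 321 → 295 → 20 → 106 → 13 → 309 → … (one orbit).
The orbit structure of x ↦ 314x mod 343: 10 orbits of sizes [98, 98, 98, 14, 14, 14, 2, 2, 2, 1].
n − c = 343 − 10 = 333; sign = (−1)^333 = -1.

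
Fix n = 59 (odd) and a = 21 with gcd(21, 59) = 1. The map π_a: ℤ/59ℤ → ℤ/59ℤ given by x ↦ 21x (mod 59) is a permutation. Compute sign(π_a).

+1

Orbit of 21 under x↦21x: [21, 28, 57, 17, 3, 4, 25]… (length divides ord_59(21)).
Decompose π into cycles: lengths [29, 29, 1] (3 cycles, including the fixed point 0).
n − c = 59 − 3 = 56; sign = (−1)^56 = +1.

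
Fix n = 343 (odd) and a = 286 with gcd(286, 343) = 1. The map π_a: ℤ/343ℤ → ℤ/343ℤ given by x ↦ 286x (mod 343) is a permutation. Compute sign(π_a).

-1

Orbit of 216 under x↦286x: [216, 36, 6, 1, 286, 162, 27]… (length divides ord_343(286)).
The orbit structure of x ↦ 286x mod 343: 10 orbits of sizes [98, 98, 98, 14, 14, 14, 2, 2, 2, 1].
343 − 10 = 333 transpositions; sign(π) = (−1)^333 = -1.
The Jacobi symbol (286|343) = -1 (Zolotarev) agrees.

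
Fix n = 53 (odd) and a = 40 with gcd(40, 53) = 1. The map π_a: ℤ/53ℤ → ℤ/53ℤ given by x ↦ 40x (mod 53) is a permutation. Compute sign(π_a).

+1

Orbit of 37 under x↦40x: [37, 49, 52, 13, 43, 24, 6]… (length divides ord_53(40)).
3 cycles of lengths [26, 26, 1].
With 3 cycles on 53 points, sign = (−1)^{53−3} = +1.
(40|53)_J = +1 (Zolotarev's lemma cross-check).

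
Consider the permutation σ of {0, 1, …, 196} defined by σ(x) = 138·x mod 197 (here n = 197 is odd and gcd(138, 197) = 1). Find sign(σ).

Orbit of 148 under x↦138x: [148, 133, 33, 23, 22, 81, 146]… (length divides ord_197(138)).
Cycle lengths of π_138 on ℤ/197ℤ: [98, 98, 1]; 3 cycles in total.
Σ(ℓ_i−1) = 197−3 = 194; sign = (−1)^194 = +1.

+1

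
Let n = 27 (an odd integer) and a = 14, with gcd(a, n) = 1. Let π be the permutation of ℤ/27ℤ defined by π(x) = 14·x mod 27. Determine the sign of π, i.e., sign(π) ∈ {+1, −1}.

-1

Start at x=23: 23 → 25 → 26 → 13 → 20 → 10 → 5 → … (one orbit).
Cycle lengths of π_14 on ℤ/27ℤ: [18, 6, 2, 1]; 4 cycles in total.
4 cycles on 27: each ℓ→(−1)^(ℓ−1), product (−1)^23 = -1.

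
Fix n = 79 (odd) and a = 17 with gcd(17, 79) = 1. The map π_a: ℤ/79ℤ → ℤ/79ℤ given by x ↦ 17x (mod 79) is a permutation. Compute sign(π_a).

-1

Start at x=41: 41 → 65 → 78 → 62 → 27 → 64 → 61 → … (one orbit).
π_17 has 4 disjoint cycles with lengths [26, 26, 26, 1] on {0,…,78}.
Σ(ℓ_i−1) = 79−4 = 75; sign = (−1)^75 = -1.
Via Zolotarev, sign(π_{17}) = (17|79) = -1.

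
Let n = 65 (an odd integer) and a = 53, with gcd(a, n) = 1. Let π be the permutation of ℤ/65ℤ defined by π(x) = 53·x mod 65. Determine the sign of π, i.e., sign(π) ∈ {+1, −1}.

-1

Trace 1: π^k(1) = [1, 53, 14, 27] for k=0..3.
26 cycles of lengths [4, 4, 4, 4, 4, 4, 4, 4, 4, 4, 4, 4, 4, 1, 1, 1, 1, 1, 1, 1, 1, 1, 1, 1, 1, 1].
26 cycles on 65: each ℓ→(−1)^(ℓ−1), product (−1)^39 = -1.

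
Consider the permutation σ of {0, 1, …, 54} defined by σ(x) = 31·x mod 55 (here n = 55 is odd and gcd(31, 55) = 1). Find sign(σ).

Start at x=36: 36 → 16 → 1 → 31 → 26 → 36 (one orbit).
Decompose π into cycles: lengths [5, 5, 5, 5, 5, 5, 5, 5, 5, 5, 1, 1, 1, 1, 1] (15 cycles, including the fixed point 0).
55 − 15 = 40 transpositions; sign(π) = (−1)^40 = +1.

+1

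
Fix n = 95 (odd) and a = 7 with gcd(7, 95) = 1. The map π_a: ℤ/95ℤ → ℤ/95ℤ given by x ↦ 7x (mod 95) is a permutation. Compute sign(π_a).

Trace 39: π^k(39) = [39, 83, 11, 77, 64, 68, 1] for k=0..6.
Decompose π into cycles: lengths [12, 12, 12, 12, 12, 12, 4, 3, 3, 3, 3, 3, 3, 1] (14 cycles, including the fixed point 0).
14 cycles on 95: each ℓ→(−1)^(ℓ−1), product (−1)^81 = -1.
Via Zolotarev, sign(π_{7}) = (7|95) = -1.

-1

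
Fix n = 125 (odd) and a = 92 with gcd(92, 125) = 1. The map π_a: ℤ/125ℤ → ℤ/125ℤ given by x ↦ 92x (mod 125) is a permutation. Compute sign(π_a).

-1

Trace 118: π^k(118) = [118, 106, 2, 59, 53, 1, 92] for k=0..6.
4 cycles of lengths [100, 20, 4, 1].
sign(π) = (−1)^{n − #cycles} = (−1)^{125−4} = (−1)^121 = -1.
Via Zolotarev, sign(π_{92}) = (92|125) = -1.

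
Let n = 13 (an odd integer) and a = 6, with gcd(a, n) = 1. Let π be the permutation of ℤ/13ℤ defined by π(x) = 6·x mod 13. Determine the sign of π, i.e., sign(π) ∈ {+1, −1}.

-1

Orbit of 2 under x↦6x: [2, 12, 7, 3, 5, 4, 11]… (length divides ord_13(6)).
Cycle type of π: 12 + 1; total 2 cycles.
Σ(ℓ_i−1) = 13−2 = 11; sign = (−1)^11 = -1.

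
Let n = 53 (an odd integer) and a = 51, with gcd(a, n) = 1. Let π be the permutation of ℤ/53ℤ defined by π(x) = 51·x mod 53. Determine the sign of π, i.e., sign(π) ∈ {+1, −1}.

Trace 34: π^k(34) = [34, 38, 30, 46, 14, 25, 3] for k=0..6.
2 cycles of lengths [52, 1].
53 − 2 = 51 transpositions; sign(π) = (−1)^51 = -1.

-1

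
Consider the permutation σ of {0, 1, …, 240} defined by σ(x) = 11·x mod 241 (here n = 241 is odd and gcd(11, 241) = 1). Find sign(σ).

-1

Orbit of 197 under x↦11x: [197, 239, 219, 240, 230, 120, 115]… (length divides ord_241(11)).
Decompose π into cycles: lengths [48, 48, 48, 48, 48, 1] (6 cycles, including the fixed point 0).
sign(π) = (−1)^{n − #cycles} = (−1)^{241−6} = (−1)^235 = -1.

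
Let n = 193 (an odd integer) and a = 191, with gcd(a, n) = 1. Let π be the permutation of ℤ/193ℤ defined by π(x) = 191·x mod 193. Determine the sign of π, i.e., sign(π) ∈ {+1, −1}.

+1

Orbit of 28 under x↦191x: [28, 137, 112, 162, 62, 69, 55]… (length divides ord_193(191)).
3 cycles of lengths [96, 96, 1].
n − c = 193 − 3 = 190; sign = (−1)^190 = +1.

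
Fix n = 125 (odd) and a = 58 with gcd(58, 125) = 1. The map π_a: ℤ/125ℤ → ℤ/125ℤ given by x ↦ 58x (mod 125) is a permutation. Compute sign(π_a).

Trace 76: π^k(76) = [76, 33, 39, 12, 71, 118, 94] for k=0..6.
The orbit structure of x ↦ 58x mod 125: 4 orbits of sizes [100, 20, 4, 1].
Σ(ℓ_i−1) = 125−4 = 121; sign = (−1)^121 = -1.
Zolotarev: (58|125) = -1, matching the cycle-count sign.

-1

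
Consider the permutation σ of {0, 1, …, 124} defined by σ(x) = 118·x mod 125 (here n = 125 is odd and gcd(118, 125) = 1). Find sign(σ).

-1

Orbit of 101 under x↦118x: [101, 43, 74, 107, 1, 118, 49]… (length divides ord_125(118)).
Cycle lengths of π_118 on ℤ/125ℤ: [20, 20, 20, 20, 20, 4, 4, 4, 4, 4, 4, 1]; 12 cycles in total.
125 − 12 = 113 transpositions; sign(π) = (−1)^113 = -1.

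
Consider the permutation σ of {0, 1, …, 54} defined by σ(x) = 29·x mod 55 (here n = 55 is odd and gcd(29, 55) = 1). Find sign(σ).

-1

Start at x=31: 31 → 19 → 1 → 29 → 16 → 24 → 36 → … (one orbit).
Cycle type of π: 10×5 + 2×2 + 1; total 8 cycles.
Σ(ℓ_i−1) = 55−8 = 47; sign = (−1)^47 = -1.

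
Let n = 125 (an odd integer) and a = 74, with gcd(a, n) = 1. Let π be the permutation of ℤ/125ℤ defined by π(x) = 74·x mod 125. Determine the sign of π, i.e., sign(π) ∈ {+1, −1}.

+1

Trace 1: π^k(1) = [1, 74, 101, 99, 76, 124, 51] for k=0..6.
The orbit structure of x ↦ 74x mod 125: 23 orbits of sizes [10, 10, 10, 10, 10, 10, 10, 10, 10, 10, 2, 2, 2, 2, 2, 2, 2, 2, 2, 2, 2, 2, 1].
Σ(ℓ_i−1) = 125−23 = 102; sign = (−1)^102 = +1.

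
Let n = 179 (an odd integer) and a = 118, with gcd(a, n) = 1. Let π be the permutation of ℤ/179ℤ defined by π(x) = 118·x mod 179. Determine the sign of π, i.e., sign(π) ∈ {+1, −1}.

-1

Trace 91: π^k(91) = [91, 177, 122, 76, 18, 155, 32] for k=0..6.
Decompose π into cycles: lengths [178, 1] (2 cycles, including the fixed point 0).
n − c = 179 − 2 = 177; sign = (−1)^177 = -1.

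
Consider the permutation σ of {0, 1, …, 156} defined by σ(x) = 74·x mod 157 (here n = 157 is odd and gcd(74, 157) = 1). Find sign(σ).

-1

Orbit of 12 under x↦74x: [12, 103, 86, 84, 93, 131, 117]… (length divides ord_157(74)).
Cycle type of π: 156 + 1; total 2 cycles.
2 cycles on 157: each ℓ→(−1)^(ℓ−1), product (−1)^155 = -1.
(74|157)_J = -1 (Zolotarev's lemma cross-check).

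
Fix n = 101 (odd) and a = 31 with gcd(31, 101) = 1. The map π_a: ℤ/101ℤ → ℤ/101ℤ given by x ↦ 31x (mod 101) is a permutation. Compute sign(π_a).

Orbit of 87 under x↦31x: [87, 71, 80, 56, 19, 84, 79]… (length divides ord_101(31)).
π_31 has 5 disjoint cycles with lengths [25, 25, 25, 25, 1] on {0,…,100}.
With 5 cycles on 101 points, sign = (−1)^{101−5} = +1.
The Jacobi symbol (31|101) = +1 (Zolotarev) agrees.

+1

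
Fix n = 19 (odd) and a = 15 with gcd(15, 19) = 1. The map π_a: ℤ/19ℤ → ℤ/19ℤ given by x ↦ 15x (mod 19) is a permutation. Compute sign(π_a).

Orbit of 11 under x↦15x: [11, 13, 5, 18, 4, 3, 7]… (length divides ord_19(15)).
2 cycles of lengths [18, 1].
n − c = 19 − 2 = 17; sign = (−1)^17 = -1.
The Jacobi symbol (15|19) = -1 (Zolotarev) agrees.

-1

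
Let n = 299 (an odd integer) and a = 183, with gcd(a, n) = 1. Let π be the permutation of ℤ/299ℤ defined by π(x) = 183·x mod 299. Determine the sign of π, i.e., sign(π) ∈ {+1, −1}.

-1

Trace 183: π^k(183) = [183, 1] for k=0..1.
Decompose π into cycles: lengths [2, 2, 2, 2, 2, 2, 2, 2, 2, 2, 2, 2, 2, 2, 2, 2, 2, 2, 2, 2, 2, 2, 2, 2, 2, 2, 2, 2, 2, 2, 2, 2, 2, 2, 2, 2, 2, 2, 2, 2, 2, 2, 2, 2, 2, 2, 2, 2, 2, 2, 2, 2, 2, 2, 2, 2, 2, 2, 2, 2, 2, 2, 2, 2, 2, 2, 2, 2, 2, 2, 2, 2, 2, 2, 2, 2, 2, 2, 2, 2, 2, 2, 2, 2, 2, 2, 2, 2, 2, 2, 2, 2, 2, 2, 2, 2, 2, 2, 2, 2, 2, 2, 2, 2, 2, 2, 2, 2, 2, 2, 2, 2, 2, 2, 2, 2, 2, 2, 2, 2, 2, 2, 2, 2, 2, 2, 2, 2, 2, 2, 2, 2, 2, 2, 2, 2, 2, 2, 2, 2, 2, 2, 2, 1, 1, 1, 1, 1, 1, 1, 1, 1, 1, 1, 1, 1] (156 cycles, including the fixed point 0).
299 − 156 = 143 transpositions; sign(π) = (−1)^143 = -1.
Via Zolotarev, sign(π_{183}) = (183|299) = -1.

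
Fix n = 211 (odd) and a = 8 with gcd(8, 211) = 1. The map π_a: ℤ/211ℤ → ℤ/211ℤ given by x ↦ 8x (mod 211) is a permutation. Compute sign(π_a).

-1

Orbit of 67 under x↦8x: [67, 114, 68, 122, 132, 1, 8]… (length divides ord_211(8)).
4 cycles of lengths [70, 70, 70, 1].
4 cycles on 211: each ℓ→(−1)^(ℓ−1), product (−1)^207 = -1.
Zolotarev: (8|211) = -1, matching the cycle-count sign.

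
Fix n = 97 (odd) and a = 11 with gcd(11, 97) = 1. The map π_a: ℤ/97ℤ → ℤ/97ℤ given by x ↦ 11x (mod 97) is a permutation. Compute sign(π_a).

+1

Start at x=48: 48 → 43 → 85 → 62 → 3 → 33 → 72 → … (one orbit).
π_11 has 3 disjoint cycles with lengths [48, 48, 1] on {0,…,96}.
97 − 3 = 94 transpositions; sign(π) = (−1)^94 = +1.
(11|97)_J = +1 (Zolotarev's lemma cross-check).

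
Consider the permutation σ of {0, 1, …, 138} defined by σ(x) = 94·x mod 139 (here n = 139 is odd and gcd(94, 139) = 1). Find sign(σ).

-1

Start at x=62: 62 → 129 → 33 → 44 → 105 → 1 → 94 → … (one orbit).
Decompose π into cycles: lengths [46, 46, 46, 1] (4 cycles, including the fixed point 0).
Σ(ℓ_i−1) = 139−4 = 135; sign = (−1)^135 = -1.
Via Zolotarev, sign(π_{94}) = (94|139) = -1.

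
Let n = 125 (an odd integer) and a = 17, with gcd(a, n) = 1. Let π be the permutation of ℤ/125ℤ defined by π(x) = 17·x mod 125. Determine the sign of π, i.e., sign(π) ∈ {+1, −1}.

Trace 8: π^k(8) = [8, 11, 62, 54, 43, 106, 52] for k=0..6.
Cycle type of π: 100 + 20 + 4 + 1; total 4 cycles.
Σ(ℓ_i−1) = 125−4 = 121; sign = (−1)^121 = -1.

-1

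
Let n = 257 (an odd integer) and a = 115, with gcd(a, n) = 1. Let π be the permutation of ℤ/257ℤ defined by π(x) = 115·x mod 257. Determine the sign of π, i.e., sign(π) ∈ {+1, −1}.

Trace 191: π^k(191) = [191, 120, 179, 25, 48, 123, 10] for k=0..6.
The orbit structure of x ↦ 115x mod 257: 2 orbits of sizes [256, 1].
257 − 2 = 255 transpositions; sign(π) = (−1)^255 = -1.
Zolotarev: (115|257) = -1, matching the cycle-count sign.

-1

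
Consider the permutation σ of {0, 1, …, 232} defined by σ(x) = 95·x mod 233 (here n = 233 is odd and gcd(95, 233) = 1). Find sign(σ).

-1

Start at x=36: 36 → 158 → 98 → 223 → 215 → 154 → 184 → … (one orbit).
π_95 has 2 disjoint cycles with lengths [232, 1] on {0,…,232}.
With 2 cycles on 233 points, sign = (−1)^{233−2} = -1.
(95|233)_J = -1 (Zolotarev's lemma cross-check).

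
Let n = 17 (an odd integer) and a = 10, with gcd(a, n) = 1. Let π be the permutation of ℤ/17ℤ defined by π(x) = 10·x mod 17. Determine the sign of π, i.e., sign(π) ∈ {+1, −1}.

Trace 4: π^k(4) = [4, 6, 9, 5, 16, 7, 2] for k=0..6.
2 cycles of lengths [16, 1].
2 cycles on 17: each ℓ→(−1)^(ℓ−1), product (−1)^15 = -1.
Zolotarev: (10|17) = -1, matching the cycle-count sign.

-1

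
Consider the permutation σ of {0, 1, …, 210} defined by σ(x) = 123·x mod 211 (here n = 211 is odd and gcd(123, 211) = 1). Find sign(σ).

+1

Start at x=171: 171 → 144 → 199 → 1 → 123 → 148 → 58 → 171 (one orbit).
Decompose π into cycles: lengths [7, 7, 7, 7, 7, 7, 7, 7, 7, 7, 7, 7, 7, 7, 7, 7, 7, 7, 7, 7, 7, 7, 7, 7, 7, 7, 7, 7, 7, 7, 1] (31 cycles, including the fixed point 0).
Σ(ℓ_i−1) = 211−31 = 180; sign = (−1)^180 = +1.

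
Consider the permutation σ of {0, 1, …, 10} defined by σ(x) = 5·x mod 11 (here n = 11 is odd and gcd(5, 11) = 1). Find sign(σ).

+1

Trace 1: π^k(1) = [1, 5, 3, 4, 9] for k=0..4.
Cycle lengths of π_5 on ℤ/11ℤ: [5, 5, 1]; 3 cycles in total.
sign(π) = (−1)^{n − #cycles} = (−1)^{11−3} = (−1)^8 = +1.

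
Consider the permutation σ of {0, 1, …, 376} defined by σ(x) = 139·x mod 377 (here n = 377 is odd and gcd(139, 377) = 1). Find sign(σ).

+1

Trace 152: π^k(152) = [152, 16, 339, 373, 198, 1, 139] for k=0..6.
Cycle type of π: 21×16 + 7×4 + 3×4 + 1; total 25 cycles.
25 cycles on 377: each ℓ→(−1)^(ℓ−1), product (−1)^352 = +1.
Zolotarev: (139|377) = +1, matching the cycle-count sign.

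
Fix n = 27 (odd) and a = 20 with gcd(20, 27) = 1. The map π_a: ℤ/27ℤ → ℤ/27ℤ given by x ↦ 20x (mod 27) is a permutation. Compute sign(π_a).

Orbit of 20 under x↦20x: [20, 22, 8, 25, 14, 10, 11]… (length divides ord_27(20)).
The orbit structure of x ↦ 20x mod 27: 4 orbits of sizes [18, 6, 2, 1].
Σ(ℓ_i−1) = 27−4 = 23; sign = (−1)^23 = -1.

-1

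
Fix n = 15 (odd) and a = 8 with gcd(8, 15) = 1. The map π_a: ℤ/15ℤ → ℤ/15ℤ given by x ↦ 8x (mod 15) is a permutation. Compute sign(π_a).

Start at x=2: 2 → 1 → 8 → 4 → 2 (one orbit).
5 cycles of lengths [4, 4, 4, 2, 1].
15 − 5 = 10 transpositions; sign(π) = (−1)^10 = +1.
Check: (8/15) = +1 by Zolotarev.

+1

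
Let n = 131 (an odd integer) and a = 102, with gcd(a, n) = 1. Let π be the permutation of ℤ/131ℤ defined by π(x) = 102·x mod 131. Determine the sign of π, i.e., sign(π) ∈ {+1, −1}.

+1

Trace 25: π^k(25) = [25, 61, 65, 80, 38, 77, 125] for k=0..6.
Decompose π into cycles: lengths [65, 65, 1] (3 cycles, including the fixed point 0).
3 cycles on 131: each ℓ→(−1)^(ℓ−1), product (−1)^128 = +1.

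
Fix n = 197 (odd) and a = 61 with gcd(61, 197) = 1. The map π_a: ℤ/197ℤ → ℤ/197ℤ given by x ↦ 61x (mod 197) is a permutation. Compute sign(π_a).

Start at x=76: 76 → 105 → 101 → 54 → 142 → 191 → 28 → … (one orbit).
Cycle type of π: 49×4 + 1; total 5 cycles.
Σ(ℓ_i−1) = 197−5 = 192; sign = (−1)^192 = +1.

+1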